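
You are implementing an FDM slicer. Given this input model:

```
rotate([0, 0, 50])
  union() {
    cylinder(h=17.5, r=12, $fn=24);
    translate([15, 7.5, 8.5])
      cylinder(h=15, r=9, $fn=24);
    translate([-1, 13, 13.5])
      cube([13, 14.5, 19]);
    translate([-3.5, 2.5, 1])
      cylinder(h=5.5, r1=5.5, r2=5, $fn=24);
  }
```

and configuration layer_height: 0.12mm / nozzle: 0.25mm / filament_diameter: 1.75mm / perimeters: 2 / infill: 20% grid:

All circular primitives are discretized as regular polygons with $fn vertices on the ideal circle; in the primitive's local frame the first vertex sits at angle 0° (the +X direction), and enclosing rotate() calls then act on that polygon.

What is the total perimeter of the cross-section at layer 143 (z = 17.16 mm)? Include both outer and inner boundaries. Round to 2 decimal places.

148.16 mm

At z = 17.16 mm: the cylinder: section is a regular 24-gon, circumradius r=12 (perimeter = 2·24·12.000·sin(180°/24) = 75.18 mm); the r=9 cylinder at (15, 7.5) gives a regular 24-gon of circumradius 9 (constant along its height) (perimeter = 2·24·9.000·sin(180°/24) = 56.39 mm); the cube at (-1, 13) (footprint 13×14.5) is included at this height (perimeter 55.00 mm); the cone at (-3.5, 2.5) does not reach this height (z outside [1, 6.5]); Combining (union): the regions partially overlap (shared area 41.49 mm²), so the edge portions inside another operand are dropped and the merged outline is re-measured after clipping — boundary = 148.16 mm; (rotated 50° about Z; rotation is an isometry so areas/perimeters/island counts are preserved). Overall, the cross-section is a single solid region. Total boundary length (outer) = 148.16 mm.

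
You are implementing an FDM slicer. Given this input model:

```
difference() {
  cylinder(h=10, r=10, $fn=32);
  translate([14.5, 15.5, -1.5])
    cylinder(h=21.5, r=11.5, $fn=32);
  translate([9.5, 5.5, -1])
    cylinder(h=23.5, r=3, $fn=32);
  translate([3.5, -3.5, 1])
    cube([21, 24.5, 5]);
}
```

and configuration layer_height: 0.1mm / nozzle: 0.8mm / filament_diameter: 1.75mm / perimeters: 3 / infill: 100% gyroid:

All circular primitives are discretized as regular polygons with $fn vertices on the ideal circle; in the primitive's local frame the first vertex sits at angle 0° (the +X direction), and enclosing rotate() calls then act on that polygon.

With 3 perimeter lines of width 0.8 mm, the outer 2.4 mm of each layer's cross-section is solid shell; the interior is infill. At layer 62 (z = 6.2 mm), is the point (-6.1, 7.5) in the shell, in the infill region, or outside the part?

At z = 6.2 mm: the r=10 cylinder contributes a regular 32-gon of circumradius 10; the cylinder at (14.5, 15.5): section is a regular 32-gon, circumradius r=11.5; the cylinder at (9.5, 5.5): section is a regular 32-gon, circumradius r=3; the cube at (3.5, -3.5) is not intersected at this z (z outside [1, 6]); Taking the first minus the rest: starting from the r=10 cylinder, the r=11.5 cylinder at (14.5, 15.5) partially overlaps it — only the 0.39 mm² overlap (of its 412.81 mm²) is removed, clipping the outline; the r=3 cylinder at (9.5, 5.5) partially overlaps it — only the 7.29 mm² overlap (of its 28.09 mm²) is removed, clipping the outline — 1 connected region. Overall, the cross-section is a single solid region. The nearest boundary edge runs (-7.07, 7.07)→(-5.56, 8.31); distance from the point to it = 0.28 mm. The point is inside the cross-section, 0.28 mm from the nearest boundary — within the 2.4 mm shell band (3 × 0.8).

shell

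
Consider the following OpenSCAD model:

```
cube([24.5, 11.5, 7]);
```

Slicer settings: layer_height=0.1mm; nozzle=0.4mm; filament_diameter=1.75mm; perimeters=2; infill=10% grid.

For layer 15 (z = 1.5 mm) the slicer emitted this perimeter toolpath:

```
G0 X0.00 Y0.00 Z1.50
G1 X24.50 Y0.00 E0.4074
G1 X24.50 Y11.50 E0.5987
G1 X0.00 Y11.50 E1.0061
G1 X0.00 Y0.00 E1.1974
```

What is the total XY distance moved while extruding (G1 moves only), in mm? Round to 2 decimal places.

Sum the Euclidean lengths of each G1 segment: total = 72.00 mm.

72.00 mm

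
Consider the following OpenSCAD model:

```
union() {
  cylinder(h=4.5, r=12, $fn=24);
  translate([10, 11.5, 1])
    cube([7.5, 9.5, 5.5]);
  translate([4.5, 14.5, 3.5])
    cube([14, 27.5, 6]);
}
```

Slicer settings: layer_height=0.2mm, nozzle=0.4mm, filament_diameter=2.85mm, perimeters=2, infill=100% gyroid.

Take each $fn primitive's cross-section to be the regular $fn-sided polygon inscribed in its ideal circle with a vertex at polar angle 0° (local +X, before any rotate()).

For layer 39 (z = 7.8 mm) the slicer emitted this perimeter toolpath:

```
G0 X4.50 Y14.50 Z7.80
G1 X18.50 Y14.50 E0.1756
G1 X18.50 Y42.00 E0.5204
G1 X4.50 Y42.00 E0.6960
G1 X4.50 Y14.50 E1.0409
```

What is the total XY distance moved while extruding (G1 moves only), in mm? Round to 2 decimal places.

Sum the Euclidean lengths of each G1 segment: total = 83.00 mm.

83.00 mm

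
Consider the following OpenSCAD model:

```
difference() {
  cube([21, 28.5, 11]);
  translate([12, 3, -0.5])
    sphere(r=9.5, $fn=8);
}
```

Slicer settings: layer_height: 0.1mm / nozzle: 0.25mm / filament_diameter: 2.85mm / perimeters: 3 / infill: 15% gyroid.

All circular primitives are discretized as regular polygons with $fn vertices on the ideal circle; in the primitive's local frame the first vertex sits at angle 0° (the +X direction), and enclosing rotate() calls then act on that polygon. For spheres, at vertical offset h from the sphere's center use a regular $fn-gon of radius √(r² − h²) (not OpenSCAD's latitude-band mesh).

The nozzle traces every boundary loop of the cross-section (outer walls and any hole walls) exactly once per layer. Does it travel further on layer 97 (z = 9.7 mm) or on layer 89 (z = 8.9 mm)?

layer 89 (z = 8.9 mm)

Layer 97 (z = 9.7): the cube is present — its section is the full 21×28.5 rectangle (perimeter 99.00 mm); the sphere at (12, 3) does not reach this height (|z−center|=10.200 > r=9.5); Subtracting the remaining from the first: none of the subtracted shapes is present at this height, so the 21×28.5 cube is unchanged — boundary = 99.00 mm. So its perimeter = 99.00 mm. Layer 89 (z = 8.9): the cube is present — its section is the full 21×28.5 rectangle (perimeter 99.00 mm); the r=9.5 sphere at (12, 3) contributes a regular 8-gon of circumradius √(9.5²−9.4²) = 1.375 (perimeter = 2·8·1.375·sin(180°/8) = 8.42 mm); After the difference (first − rest): starting from the 21×28.5 cube, the r=9.5 sphere at (12, 3) lies wholly inside it (removes its full 5.35 mm² and its 8.42 mm outline becomes a hole wall) — boundary (outer + 1 inner loop) = 107.42 mm. So its perimeter = 107.42 mm. Layer 89 is larger (107.42 vs 99.00 mm).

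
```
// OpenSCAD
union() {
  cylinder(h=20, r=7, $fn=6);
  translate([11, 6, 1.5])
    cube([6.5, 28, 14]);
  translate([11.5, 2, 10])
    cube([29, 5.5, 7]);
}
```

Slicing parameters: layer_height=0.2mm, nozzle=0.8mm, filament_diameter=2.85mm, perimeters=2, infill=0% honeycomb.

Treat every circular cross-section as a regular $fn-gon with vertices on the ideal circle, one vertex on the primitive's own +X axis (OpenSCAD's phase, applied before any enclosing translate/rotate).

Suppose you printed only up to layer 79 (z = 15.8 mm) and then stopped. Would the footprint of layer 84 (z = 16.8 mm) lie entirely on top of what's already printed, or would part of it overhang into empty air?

Compare the two slices. At z = 15.8: the r=7 cylinder contributes a regular 6-gon of circumradius 7 (area = (6/2)·7.000²·sin(360°/6) = 127.31 mm²); the cube at (11, 6) is not intersected at this z (z outside [1.5, 15.5]); the cube at (11.5, 2) (footprint 29×5.5) is included at this height (area 159.50 mm²); Taking the union: the 2 present regions are separate (no shared area or edge), so areas and boundary lengths simply add and each stays a separate island — area = 286.81 mm². At z = 16.8: the r=7 cylinder gives a regular 6-gon of circumradius 7 (constant along its height) (area = (6/2)·7.000²·sin(360°/6) = 127.31 mm²); the cube at (11, 6) does not reach this height (z outside [1.5, 15.5]); the cube at (11.5, 2) (footprint 29×5.5) is included at this height (area 159.50 mm²); Taking the union: the 2 present regions are separate (no shared area or edge), so areas and boundary lengths simply add and each stays a separate island — area = 286.81 mm². Checking containment: the cross-section at z = 16.8 is a subset of the cross-section at z = 15.8.

entirely on top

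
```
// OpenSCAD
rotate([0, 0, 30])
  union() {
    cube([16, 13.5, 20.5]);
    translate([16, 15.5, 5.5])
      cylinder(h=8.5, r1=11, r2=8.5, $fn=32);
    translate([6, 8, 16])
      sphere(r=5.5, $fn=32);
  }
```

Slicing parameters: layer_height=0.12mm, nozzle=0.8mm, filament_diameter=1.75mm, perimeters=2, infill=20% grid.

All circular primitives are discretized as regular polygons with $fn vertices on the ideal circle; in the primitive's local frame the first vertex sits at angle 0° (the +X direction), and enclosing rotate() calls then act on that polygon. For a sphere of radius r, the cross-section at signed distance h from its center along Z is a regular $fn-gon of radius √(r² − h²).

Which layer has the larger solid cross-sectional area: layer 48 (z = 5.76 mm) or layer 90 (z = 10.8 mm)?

layer 48 (z = 5.76 mm)

Layer 48 (z = 5.76): the cube is present — its section is the full 16×13.5 rectangle (area 216.00 mm²); the cone at (16, 15.5): at t=0.031 of its height the radius interpolates to r₁+(r₂−r₁)t = 10.924, giving a regular 32-gon of that circumradius (area = (32/2)·10.924²·sin(360°/32) = 372.46 mm²); the sphere at (6, 8) does not reach this height (|z−center|=10.240 > r=5.5); Combining (union): the regions partially overlap — summed areas 588.46 mm² minus the doubly-counted overlap 71.47 mm² gives 517.00 mm² — area = 517.00 mm²; (rotated 30° about Z; rotation is an isometry so areas/perimeters/island counts are preserved). So its area = 517.00 mm². Layer 90 (z = 10.8): the 16×13.5 cube contributes its full rectangle (area 216.00 mm²); the cone at (16, 15.5): at t=0.624 of its height the radius interpolates to r₁+(r₂−r₁)t = 9.441, giving a regular 32-gon of that circumradius (area = (32/2)·9.441²·sin(360°/32) = 278.23 mm²); the r=5.5 sphere at (6, 8) slices to a regular 32-gon of circumradius 1.792 (√(r²−h²) with h=5.2 from center) (area = (32/2)·1.792²·sin(360°/32) = 10.02 mm²); Taking the union: the regions partially overlap — summed areas 504.25 mm² minus the doubly-counted overlap 60.90 mm² gives 443.36 mm² — area = 443.36 mm²; (rotated 30° about Z; rotation is an isometry so areas/perimeters/island counts are preserved). So its area = 443.36 mm². Layer 48 is larger (517.00 vs 443.36 mm²).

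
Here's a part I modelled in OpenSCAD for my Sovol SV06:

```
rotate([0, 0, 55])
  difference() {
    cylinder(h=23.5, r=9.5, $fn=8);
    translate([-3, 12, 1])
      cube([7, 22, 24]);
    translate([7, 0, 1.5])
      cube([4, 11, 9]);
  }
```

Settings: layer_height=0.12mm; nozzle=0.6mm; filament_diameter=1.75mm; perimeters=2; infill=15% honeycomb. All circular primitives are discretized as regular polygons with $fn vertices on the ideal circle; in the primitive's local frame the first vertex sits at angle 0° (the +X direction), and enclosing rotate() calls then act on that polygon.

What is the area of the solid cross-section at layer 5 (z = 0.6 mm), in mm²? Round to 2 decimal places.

255.27 mm²

At z = 0.6 mm: the r=9.5 cylinder contributes a regular 8-gon of circumradius 9.5 (area = (8/2)·9.500²·sin(360°/8) = 255.27 mm²); the cube at (-3, 12) is not intersected at this z (z outside [1, 25]); the cube at (7, 0) is not intersected at this z (z outside [1.5, 10.5]); After the difference (first − rest): none of the subtracted shapes is present at this height, so the r=9.5 cylinder is unchanged — area = 255.27 mm²; (whole slice rotated 55° about Z — lengths, areas and connectivity unchanged). Overall, the cross-section is a single solid region. Net area = 255.27 mm².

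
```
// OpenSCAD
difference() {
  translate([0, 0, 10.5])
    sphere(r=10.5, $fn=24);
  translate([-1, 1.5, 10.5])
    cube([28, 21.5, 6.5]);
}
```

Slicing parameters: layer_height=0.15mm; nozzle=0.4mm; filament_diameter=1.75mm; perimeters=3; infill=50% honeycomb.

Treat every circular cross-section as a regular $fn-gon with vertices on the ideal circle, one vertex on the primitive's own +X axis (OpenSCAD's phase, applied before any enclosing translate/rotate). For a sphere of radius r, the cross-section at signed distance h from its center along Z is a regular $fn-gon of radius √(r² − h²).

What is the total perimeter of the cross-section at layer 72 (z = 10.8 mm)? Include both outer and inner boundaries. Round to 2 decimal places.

At z = 10.8 mm: the r=10.5 sphere slices to a regular 24-gon of circumradius 10.496 (√(r²−h²) with h=0.3 from center) (perimeter = 2·24·10.496·sin(180°/24) = 65.76 mm); the 28×21.5 cube at (-1, 1.5) contributes its full rectangle (perimeter 99.00 mm); Taking the first minus the rest: starting from the r=10.5 sphere, the 28×21.5 cube at (-1, 1.5) partially overlaps it — only the 78.87 mm² overlap (of its 602.00 mm²) is removed, clipping the outline — boundary = 69.99 mm. Overall, the cross-section is a single solid region. Total boundary length (outer) = 69.99 mm.

69.99 mm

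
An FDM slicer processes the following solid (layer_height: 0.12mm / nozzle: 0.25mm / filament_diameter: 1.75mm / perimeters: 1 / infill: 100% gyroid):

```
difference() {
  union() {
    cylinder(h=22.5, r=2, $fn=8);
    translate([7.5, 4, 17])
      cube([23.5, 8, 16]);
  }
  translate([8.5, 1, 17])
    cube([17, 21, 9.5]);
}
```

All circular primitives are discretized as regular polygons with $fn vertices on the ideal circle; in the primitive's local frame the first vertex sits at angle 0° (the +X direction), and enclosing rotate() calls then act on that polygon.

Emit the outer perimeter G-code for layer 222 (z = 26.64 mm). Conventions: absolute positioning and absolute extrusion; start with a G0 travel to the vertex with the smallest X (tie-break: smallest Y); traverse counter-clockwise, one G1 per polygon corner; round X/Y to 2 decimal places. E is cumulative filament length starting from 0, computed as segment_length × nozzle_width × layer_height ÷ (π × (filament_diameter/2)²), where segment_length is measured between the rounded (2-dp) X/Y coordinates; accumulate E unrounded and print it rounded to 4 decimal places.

G0 X7.50 Y4.00 Z26.64
G1 X31.00 Y4.00 E0.2931
G1 X31.00 Y12.00 E0.3929
G1 X7.50 Y12.00 E0.6860
G1 X7.50 Y4.00 E0.7858

At z = 26.64 mm: the cylinder does not reach this height (z outside [0, 22.5]); the cube at (7.5, 4) is present — its section is the full 23.5×8 rectangle; Taking the union: only the 23.5×8 cube at (7.5, 4) is present, so the union is just that shape — 1 connected region; the cube at (8.5, 1) does not reach this height (z outside [17, 26.5]); After the difference (first − rest): none of the subtracted shapes is present at this height, so that combined region is unchanged — 1 connected region. The outline is a single polygon with 4 vertices. Extrusion per mm of travel: 0.25 × 0.12 / (π × 0.875²) = 0.012473. Accumulating E over each segment gives final E = 0.7858.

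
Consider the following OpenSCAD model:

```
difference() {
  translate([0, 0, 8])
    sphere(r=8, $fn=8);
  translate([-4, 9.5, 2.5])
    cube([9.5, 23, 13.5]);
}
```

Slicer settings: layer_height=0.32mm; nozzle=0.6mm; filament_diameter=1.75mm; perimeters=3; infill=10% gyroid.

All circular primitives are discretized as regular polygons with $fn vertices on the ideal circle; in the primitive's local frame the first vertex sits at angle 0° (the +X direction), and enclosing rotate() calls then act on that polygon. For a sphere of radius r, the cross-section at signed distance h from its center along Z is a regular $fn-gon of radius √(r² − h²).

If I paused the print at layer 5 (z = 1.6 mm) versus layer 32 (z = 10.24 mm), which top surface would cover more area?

Layer 5 (z = 1.6): the sphere: section is a regular 8-gon, circumradius = √(r²−h²) = √(8²−6.4²) = 4.800 (area = (8/2)·4.800²·sin(360°/8) = 65.17 mm²); the cube at (-4, 9.5) is absent (z outside [2.5, 16]); Taking the first minus the rest: none of the subtracted shapes is present at this height, so the r=8 sphere is unchanged — area = 65.17 mm². So its area = 65.17 mm². Layer 32 (z = 10.24): the r=8 sphere slices to a regular 8-gon of circumradius 7.680 (√(r²−h²) with h=2.24 from center) (area = (8/2)·7.680²·sin(360°/8) = 166.83 mm²); the cube at (-4, 9.5) is present — its section is the full 9.5×23 rectangle (area 218.50 mm²); Subtracting the remaining from the first: starting from the r=8 sphere (166.83 mm²), the 9.5×23 cube at (-4, 9.5) misses the remaining region (no effect) — area = 166.83 mm². So its area = 166.83 mm². Layer 32 is larger (166.83 vs 65.17 mm²).

layer 32 (z = 10.24 mm)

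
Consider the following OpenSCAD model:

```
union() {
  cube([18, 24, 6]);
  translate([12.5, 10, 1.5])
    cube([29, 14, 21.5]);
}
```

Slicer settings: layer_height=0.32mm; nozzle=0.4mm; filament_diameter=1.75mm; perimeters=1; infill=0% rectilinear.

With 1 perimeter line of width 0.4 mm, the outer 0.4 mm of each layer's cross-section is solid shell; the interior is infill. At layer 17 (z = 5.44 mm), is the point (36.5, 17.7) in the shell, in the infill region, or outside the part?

infill

At z = 5.44 mm: the 18×24 cube contributes its full rectangle; the cube at (12.5, 10) (footprint 29×14) is included at this height; Merging all regions: the regions partially overlap (shared area 77.00 mm²), so overlapping operands fuse into one piece — 1 connected region. Overall, the cross-section is a single solid region. The nearest boundary edge runs (41.50, 24.00)→(41.50, 10.00); distance from the point to it = 5.00 mm. The point is inside the cross-section and 5.00 mm from the nearest boundary — more than the 0.4 mm shell width (1 × 0.4), so it's in the infill interior.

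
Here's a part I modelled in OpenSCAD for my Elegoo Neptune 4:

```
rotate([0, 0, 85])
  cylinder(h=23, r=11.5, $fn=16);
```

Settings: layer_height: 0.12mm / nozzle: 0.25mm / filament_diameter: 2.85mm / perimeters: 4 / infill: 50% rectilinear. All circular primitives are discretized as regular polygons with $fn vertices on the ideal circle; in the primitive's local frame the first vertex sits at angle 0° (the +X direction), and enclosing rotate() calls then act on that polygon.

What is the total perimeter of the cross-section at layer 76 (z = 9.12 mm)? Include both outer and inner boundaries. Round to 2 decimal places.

71.79 mm

At z = 9.12 mm: the cylinder: section is a regular 16-gon, circumradius r=11.5 (perimeter = 2·16·11.500·sin(180°/16) = 71.79 mm); (whole slice rotated 85° about Z — lengths, areas and connectivity unchanged). Overall, the cross-section is a single solid region. Total boundary length (outer) = 71.79 mm.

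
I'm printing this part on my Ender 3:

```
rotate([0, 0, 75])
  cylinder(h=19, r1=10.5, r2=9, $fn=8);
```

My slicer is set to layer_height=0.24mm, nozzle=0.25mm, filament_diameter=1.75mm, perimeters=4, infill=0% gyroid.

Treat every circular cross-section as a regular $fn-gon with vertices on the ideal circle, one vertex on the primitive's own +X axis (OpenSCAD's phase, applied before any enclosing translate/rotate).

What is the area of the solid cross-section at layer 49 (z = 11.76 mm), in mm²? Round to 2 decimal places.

At z = 11.76 mm: the cone contributes a regular 8-gon of circumradius 9.572 (interpolated between r1=10.5 and r2=9 at t=0.619) (area = (8/2)·9.572²·sin(360°/8) = 259.13 mm²); (whole slice rotated 75° about Z — lengths, areas and connectivity unchanged). Overall, the cross-section is a single solid region. Net area = 259.13 mm².

259.13 mm²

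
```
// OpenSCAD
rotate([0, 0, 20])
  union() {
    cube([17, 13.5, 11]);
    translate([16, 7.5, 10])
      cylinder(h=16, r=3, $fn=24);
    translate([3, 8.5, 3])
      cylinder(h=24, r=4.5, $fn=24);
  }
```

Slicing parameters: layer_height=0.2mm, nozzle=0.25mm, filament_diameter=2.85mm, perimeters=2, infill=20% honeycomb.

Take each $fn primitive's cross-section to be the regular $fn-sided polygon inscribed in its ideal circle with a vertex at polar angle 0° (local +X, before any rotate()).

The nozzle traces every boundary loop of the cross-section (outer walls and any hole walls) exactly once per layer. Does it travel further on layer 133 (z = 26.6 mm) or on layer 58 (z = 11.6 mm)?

Layer 133 (z = 26.6): the cube is absent (z outside [0, 11]); the cylinder at (16, 7.5) does not reach this height (z outside [10, 26]); the r=4.5 cylinder at (3, 8.5) gives a regular 24-gon of circumradius 4.5 (constant along its height) (perimeter = 2·24·4.500·sin(180°/24) = 28.19 mm); Combining (union): only the r=4.5 cylinder at (3, 8.5) is present, so the union is just that shape — boundary = 28.19 mm; (rotated 20° about Z; rotation is an isometry so areas/perimeters/island counts are preserved). So its perimeter = 28.19 mm. Layer 58 (z = 11.6): the cube is not intersected at this z (z outside [0, 11]); the r=3 cylinder at (16, 7.5) gives a regular 24-gon of circumradius 3 (constant along its height) (perimeter = 2·24·3.000·sin(180°/24) = 18.80 mm); the cylinder at (3, 8.5): section is a regular 24-gon, circumradius r=4.5 (perimeter = 2·24·4.500·sin(180°/24) = 28.19 mm); Taking the union: the 2 present regions are separate (no shared area or edge), so areas and boundary lengths simply add and each stays a separate island — boundary = 46.99 mm; (whole slice rotated 20° about Z — lengths, areas and connectivity unchanged). So its perimeter = 46.99 mm. Layer 58 is larger (46.99 vs 28.19 mm).

layer 58 (z = 11.6 mm)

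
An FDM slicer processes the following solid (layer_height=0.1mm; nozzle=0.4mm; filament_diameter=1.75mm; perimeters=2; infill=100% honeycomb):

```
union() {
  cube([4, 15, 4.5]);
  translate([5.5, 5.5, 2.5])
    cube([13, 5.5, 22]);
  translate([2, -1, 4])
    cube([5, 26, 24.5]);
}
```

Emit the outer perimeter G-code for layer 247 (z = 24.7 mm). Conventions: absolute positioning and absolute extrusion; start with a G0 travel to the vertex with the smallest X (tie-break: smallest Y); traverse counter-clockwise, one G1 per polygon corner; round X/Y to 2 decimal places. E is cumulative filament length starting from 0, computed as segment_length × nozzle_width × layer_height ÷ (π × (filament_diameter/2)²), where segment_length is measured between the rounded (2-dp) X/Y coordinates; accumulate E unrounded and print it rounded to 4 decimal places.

G0 X2.00 Y-1.00 Z24.70
G1 X7.00 Y-1.00 E0.0832
G1 X7.00 Y25.00 E0.5155
G1 X2.00 Y25.00 E0.5987
G1 X2.00 Y-1.00 E1.0311

At z = 24.7 mm: the cube is absent (z outside [0, 4.5]); the cube at (5.5, 5.5) is absent (z outside [2.5, 24.5]); the 5×26 cube at (2, -1) contributes its full rectangle; Combining (union): only the 5×26 cube at (2, -1) is present, so the union is just that shape — 1 connected region. The outline is a single polygon with 4 vertices. Extrusion per mm of travel: 0.4 × 0.1 / (π × 0.875²) = 0.016630. Accumulating E over each segment gives final E = 1.0311.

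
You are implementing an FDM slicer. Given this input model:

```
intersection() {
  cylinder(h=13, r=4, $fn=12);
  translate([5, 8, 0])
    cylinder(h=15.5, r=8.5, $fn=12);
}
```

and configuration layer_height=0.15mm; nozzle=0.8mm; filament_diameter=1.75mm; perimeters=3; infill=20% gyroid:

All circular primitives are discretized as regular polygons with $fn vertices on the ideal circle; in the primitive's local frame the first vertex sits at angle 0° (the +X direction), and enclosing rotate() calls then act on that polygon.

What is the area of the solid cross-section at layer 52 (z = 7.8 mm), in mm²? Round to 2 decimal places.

At z = 7.8 mm: the r=4 cylinder contributes a regular 12-gon of circumradius 4 (area = (12/2)·4.000²·sin(360°/12) = 48.00 mm²); the cylinder at (5, 8): section is a regular 12-gon, circumradius r=8.5 (area = (12/2)·8.500²·sin(360°/12) = 216.75 mm²); Taking the intersection: the r=8.5 cylinder at (5, 8) partially overlaps the r=4 cylinder; clipping to the common part keeps 13.26 mm² — area = 13.26 mm². Overall, the cross-section is a single solid region. Net area = 13.26 mm².

13.26 mm²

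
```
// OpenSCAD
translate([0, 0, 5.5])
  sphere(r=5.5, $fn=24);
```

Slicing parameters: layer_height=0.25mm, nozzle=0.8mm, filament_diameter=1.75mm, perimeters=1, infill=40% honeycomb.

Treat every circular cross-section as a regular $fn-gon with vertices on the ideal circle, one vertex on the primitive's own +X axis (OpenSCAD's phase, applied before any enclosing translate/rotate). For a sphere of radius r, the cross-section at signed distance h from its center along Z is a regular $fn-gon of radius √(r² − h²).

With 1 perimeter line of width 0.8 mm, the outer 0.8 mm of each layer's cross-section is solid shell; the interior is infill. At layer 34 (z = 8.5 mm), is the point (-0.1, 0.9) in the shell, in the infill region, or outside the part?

At z = 8.5 mm: the r=5.5 sphere slices to a regular 24-gon of circumradius 4.610 (√(r²−h²) with h=3 from center). Overall, the cross-section is a single solid region. The nearest boundary edge runs (0.00, 4.61)→(-1.19, 4.45); distance from the point to it = 3.66 mm. The point is inside the cross-section and 3.66 mm from the nearest boundary — more than the 0.8 mm shell width (1 × 0.8), so it's in the infill interior.

infill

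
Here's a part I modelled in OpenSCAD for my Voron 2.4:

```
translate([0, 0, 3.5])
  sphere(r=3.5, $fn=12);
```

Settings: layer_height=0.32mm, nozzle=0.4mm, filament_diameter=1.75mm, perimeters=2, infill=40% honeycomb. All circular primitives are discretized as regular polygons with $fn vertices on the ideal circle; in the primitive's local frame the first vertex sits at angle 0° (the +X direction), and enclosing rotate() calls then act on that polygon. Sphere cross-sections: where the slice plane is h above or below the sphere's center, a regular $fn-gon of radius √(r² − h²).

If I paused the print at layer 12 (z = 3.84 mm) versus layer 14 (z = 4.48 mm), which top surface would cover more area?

layer 12 (z = 3.84 mm)

Layer 12 (z = 3.84): the r=3.5 sphere slices to a regular 12-gon of circumradius 3.483 (√(r²−h²) with h=0.34 from center) (area = (12/2)·3.483²·sin(360°/12) = 36.40 mm²). So its area = 36.40 mm². Layer 14 (z = 4.48): the r=3.5 sphere contributes a regular 12-gon of circumradius √(3.5²−0.98²) = 3.360 (area = (12/2)·3.360²·sin(360°/12) = 33.87 mm²). So its area = 33.87 mm². Layer 12 is larger (36.40 vs 33.87 mm²).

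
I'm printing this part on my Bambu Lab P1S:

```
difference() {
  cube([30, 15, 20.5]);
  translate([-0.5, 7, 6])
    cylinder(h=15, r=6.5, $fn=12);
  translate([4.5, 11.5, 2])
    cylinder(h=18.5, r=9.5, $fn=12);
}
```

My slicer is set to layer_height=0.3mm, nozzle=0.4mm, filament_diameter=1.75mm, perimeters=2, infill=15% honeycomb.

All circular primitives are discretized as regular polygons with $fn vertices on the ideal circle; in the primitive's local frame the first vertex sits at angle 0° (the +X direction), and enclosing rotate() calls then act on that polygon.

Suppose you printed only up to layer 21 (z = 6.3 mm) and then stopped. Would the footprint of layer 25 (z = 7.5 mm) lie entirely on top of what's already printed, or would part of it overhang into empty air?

entirely on top

Compare the two slices. At z = 6.3: the cube (footprint 30×15) is included at this height (area 450.00 mm²); the r=6.5 cylinder at (-0.5, 7) gives a regular 12-gon of circumradius 6.5 (constant along its height) (area = (12/2)·6.500²·sin(360°/12) = 126.75 mm²); the r=9.5 cylinder at (4.5, 11.5) gives a regular 12-gon of circumradius 9.5 (constant along its height) (area = (12/2)·9.500²·sin(360°/12) = 270.75 mm²); After the difference (first − rest): starting from the 30×15 cube (450.00 mm²), the r=6.5 cylinder at (-0.5, 7) partially overlaps it — only the 56.94 mm² overlap (of its 126.75 mm²) is removed, clipping the outline; the r=9.5 cylinder at (4.5, 11.5) partially overlaps it — only the 103.66 mm² overlap (of its 270.75 mm²) is removed, clipping the outline — area = 289.40 mm². At z = 7.5: the cube is present — its section is the full 30×15 rectangle (area 450.00 mm²); the cylinder at (-0.5, 7): section is a regular 12-gon, circumradius r=6.5 (area = (12/2)·6.500²·sin(360°/12) = 126.75 mm²); the r=9.5 cylinder at (4.5, 11.5) contributes a regular 12-gon of circumradius 9.5 (area = (12/2)·9.500²·sin(360°/12) = 270.75 mm²); Taking the first minus the rest: starting from the 30×15 cube (450.00 mm²), the r=6.5 cylinder at (-0.5, 7) partially overlaps it — only the 56.94 mm² overlap (of its 126.75 mm²) is removed, clipping the outline; the r=9.5 cylinder at (4.5, 11.5) partially overlaps it — only the 103.66 mm² overlap (of its 270.75 mm²) is removed, clipping the outline — area = 289.40 mm². Checking containment: the cross-section at z = 7.5 is a subset of the cross-section at z = 6.3.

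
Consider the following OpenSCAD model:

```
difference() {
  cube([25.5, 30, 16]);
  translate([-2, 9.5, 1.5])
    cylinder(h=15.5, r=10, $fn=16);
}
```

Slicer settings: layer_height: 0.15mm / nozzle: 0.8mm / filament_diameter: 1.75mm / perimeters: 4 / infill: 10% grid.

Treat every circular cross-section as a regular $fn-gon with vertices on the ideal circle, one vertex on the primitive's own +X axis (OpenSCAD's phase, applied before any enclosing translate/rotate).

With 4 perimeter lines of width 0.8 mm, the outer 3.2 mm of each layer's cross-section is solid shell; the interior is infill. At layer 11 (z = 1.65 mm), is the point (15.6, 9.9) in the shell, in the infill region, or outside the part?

infill

At z = 1.65 mm: the cube is present — its section is the full 25.5×30 rectangle; the r=10 cylinder at (-2, 9.5) contributes a regular 16-gon of circumradius 10; Taking the first minus the rest: starting from the 25.5×30 cube, the r=10 cylinder at (-2, 9.5) partially overlaps it — only the 113.84 mm² overlap (of its 306.15 mm²) is removed, clipping the outline — 1 connected region. Overall, the cross-section is a single solid region. The nearest boundary edge runs (7.24, 5.67)→(8.00, 9.50); distance from the point to it = 7.61 mm. The point is inside the cross-section and 7.61 mm from the nearest boundary — more than the 3.2 mm shell width (4 × 0.8), so it's in the infill interior.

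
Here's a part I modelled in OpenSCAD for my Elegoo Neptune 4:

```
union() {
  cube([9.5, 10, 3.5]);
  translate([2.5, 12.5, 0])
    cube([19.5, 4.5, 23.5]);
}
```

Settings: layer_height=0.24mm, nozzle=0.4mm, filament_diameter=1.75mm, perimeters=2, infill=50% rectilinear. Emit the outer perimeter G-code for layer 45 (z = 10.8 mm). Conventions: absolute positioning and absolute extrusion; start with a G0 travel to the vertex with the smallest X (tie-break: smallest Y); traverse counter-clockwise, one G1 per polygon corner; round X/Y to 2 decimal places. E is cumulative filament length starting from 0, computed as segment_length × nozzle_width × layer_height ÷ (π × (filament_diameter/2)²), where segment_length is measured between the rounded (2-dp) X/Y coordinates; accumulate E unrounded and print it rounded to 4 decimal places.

G0 X2.50 Y12.50 Z10.80
G1 X22.00 Y12.50 E0.7783
G1 X22.00 Y17.00 E0.9579
G1 X2.50 Y17.00 E1.7362
G1 X2.50 Y12.50 E1.9158

At z = 10.8 mm: the cube does not reach this height (z outside [0, 3.5]); the cube at (2.5, 12.5) is present — its section is the full 19.5×4.5 rectangle; Merging all regions: only the 19.5×4.5 cube at (2.5, 12.5) is present, so the union is just that shape — 1 connected region. The outline is a single polygon with 4 vertices. Extrusion per mm of travel: 0.4 × 0.24 / (π × 0.875²) = 0.039912. Accumulating E over each segment gives final E = 1.9158.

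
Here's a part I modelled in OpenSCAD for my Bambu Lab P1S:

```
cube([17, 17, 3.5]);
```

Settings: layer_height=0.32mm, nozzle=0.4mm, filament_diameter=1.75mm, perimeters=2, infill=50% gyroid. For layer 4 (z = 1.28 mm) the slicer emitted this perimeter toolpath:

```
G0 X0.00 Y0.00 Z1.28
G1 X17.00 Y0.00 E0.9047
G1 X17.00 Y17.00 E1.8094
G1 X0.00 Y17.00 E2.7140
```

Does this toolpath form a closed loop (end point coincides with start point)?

no

Start point (G0): (0.00, 0.00). End point (last G1): the path does not return to the start — open.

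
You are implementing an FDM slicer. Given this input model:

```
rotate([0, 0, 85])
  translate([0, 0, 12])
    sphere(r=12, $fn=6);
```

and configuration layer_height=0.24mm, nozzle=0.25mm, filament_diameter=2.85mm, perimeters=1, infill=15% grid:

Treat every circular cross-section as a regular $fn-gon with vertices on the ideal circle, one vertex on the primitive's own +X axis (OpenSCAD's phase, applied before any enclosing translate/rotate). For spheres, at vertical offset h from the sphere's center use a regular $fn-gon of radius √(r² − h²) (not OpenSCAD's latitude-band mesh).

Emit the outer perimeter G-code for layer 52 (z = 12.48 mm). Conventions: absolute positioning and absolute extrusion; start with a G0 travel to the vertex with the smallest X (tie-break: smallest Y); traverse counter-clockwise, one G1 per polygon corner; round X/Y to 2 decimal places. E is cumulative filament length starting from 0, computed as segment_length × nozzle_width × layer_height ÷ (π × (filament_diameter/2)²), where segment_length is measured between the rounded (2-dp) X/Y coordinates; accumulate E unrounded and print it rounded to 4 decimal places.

G0 X-10.87 Y-5.07 Z12.48
G1 X-1.05 Y-11.94 E0.1127
G1 X9.82 Y-6.88 E0.2255
G1 X10.87 Y5.07 E0.3383
G1 X1.05 Y11.94 E0.4510
G1 X-9.82 Y6.88 E0.5638
G1 X-10.87 Y-5.07 E0.6766

At z = 12.48 mm: the r=12 sphere slices to a regular 6-gon of circumradius 11.990 (√(r²−h²) with h=0.48 from center); (rotated 85° about Z; rotation is an isometry so areas/perimeters/island counts are preserved). The outline is a single polygon with 6 vertices. Extrusion per mm of travel: 0.25 × 0.24 / (π × 1.425²) = 0.009405. Accumulating E over each segment gives final E = 0.6766.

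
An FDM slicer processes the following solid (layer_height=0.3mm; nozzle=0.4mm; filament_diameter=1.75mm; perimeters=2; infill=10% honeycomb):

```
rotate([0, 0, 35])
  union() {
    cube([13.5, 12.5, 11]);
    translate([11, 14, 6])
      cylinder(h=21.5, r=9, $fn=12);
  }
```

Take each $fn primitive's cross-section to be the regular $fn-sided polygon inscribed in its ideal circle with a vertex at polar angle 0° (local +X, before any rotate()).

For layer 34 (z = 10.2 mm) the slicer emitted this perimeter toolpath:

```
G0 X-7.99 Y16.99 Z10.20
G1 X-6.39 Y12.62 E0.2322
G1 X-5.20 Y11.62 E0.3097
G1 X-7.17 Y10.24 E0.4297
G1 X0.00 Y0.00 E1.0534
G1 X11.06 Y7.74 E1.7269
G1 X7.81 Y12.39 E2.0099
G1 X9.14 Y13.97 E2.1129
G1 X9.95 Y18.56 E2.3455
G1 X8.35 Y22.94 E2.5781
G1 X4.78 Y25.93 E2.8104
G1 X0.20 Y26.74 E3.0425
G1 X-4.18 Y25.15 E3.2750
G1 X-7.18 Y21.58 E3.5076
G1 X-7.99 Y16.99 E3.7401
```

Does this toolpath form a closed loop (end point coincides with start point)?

Start point (G0): (-7.99, 16.99). End point (last G1): the path returns to the start — closed.

yes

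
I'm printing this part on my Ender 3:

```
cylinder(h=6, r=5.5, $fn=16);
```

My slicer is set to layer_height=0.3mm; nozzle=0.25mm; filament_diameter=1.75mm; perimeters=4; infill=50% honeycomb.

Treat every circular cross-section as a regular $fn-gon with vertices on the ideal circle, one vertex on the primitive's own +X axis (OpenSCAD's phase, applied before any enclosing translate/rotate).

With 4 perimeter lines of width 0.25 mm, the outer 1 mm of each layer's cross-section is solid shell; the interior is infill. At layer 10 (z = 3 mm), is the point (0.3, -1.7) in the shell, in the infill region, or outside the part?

infill

At z = 3 mm: the cylinder: section is a regular 16-gon, circumradius r=5.5. Overall, the cross-section is a single solid region. The nearest boundary edge runs (-0.00, -5.50)→(2.10, -5.08); distance from the point to it = 3.67 mm. The point is inside the cross-section and 3.67 mm from the nearest boundary — more than the 1 mm shell width (4 × 0.25), so it's in the infill interior.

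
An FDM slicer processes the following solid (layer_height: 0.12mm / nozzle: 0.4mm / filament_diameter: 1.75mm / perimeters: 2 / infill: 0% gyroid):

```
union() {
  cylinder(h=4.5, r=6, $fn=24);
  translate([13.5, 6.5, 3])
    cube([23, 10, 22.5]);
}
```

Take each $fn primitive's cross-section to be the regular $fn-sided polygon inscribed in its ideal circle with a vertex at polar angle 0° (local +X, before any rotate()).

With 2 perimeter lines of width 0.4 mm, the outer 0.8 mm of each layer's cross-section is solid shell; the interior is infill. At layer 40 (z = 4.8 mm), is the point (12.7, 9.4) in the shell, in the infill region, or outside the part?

outside

At z = 4.8 mm: the cylinder is not intersected at this z (z outside [0, 4.5]); the cube at (13.5, 6.5) is present — its section is the full 23×10 rectangle; Combining (union): only the 23×10 cube at (13.5, 6.5) is present, so the union is just that shape — 1 connected region. Overall, the cross-section is a single solid region. The nearest boundary edge runs (13.50, 16.50)→(13.50, 6.50); distance from the point to it = 0.80 mm. The point is not inside any of the regions above, so it lies outside the cross-section (0.80 mm from the nearest boundary).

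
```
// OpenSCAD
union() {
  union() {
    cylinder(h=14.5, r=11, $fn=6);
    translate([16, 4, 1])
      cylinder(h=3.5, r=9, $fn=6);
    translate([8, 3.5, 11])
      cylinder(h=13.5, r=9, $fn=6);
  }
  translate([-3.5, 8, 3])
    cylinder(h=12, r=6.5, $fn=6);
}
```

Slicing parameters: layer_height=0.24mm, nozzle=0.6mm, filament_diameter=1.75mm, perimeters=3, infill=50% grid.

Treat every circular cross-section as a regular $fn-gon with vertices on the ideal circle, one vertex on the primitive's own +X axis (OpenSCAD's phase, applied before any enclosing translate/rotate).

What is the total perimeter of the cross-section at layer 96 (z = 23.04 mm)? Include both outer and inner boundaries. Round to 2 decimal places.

At z = 23.04 mm: the cylinder is not intersected at this z (z outside [0, 14.5]); the cylinder at (16, 4) is absent (z outside [1, 4.5]); the r=9 cylinder at (8, 3.5) contributes a regular 6-gon of circumradius 9 (perimeter = 2·6·9.000·sin(180°/6) = 54.00 mm); Taking the union: only the r=9 cylinder at (8, 3.5) is present, so the union is just that shape — boundary = 54.00 mm; the cylinder at (-3.5, 8) is absent (z outside [3, 15]); Taking the union: only the result so far is present, so the union is just that shape — boundary = 54.00 mm. Overall, the cross-section is a single solid region. Total boundary length (outer) = 54.00 mm.

54.00 mm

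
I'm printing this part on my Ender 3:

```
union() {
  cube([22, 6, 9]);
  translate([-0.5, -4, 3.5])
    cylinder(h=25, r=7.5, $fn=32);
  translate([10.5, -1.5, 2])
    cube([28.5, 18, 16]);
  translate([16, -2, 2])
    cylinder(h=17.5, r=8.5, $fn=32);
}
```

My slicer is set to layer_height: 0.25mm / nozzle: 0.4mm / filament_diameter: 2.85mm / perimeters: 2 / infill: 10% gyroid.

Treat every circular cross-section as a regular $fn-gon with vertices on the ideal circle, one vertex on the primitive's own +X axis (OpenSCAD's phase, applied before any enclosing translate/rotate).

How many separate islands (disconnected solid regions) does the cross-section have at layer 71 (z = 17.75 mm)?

2

At z = 17.75 mm: the cube does not reach this height (z outside [0, 9]); the r=7.5 cylinder at (-0.5, -4) contributes a regular 32-gon of circumradius 7.5; the cube at (10.5, -1.5) is present — its section is the full 28.5×18 rectangle; the r=8.5 cylinder at (16, -2) gives a regular 32-gon of circumradius 8.5 (constant along its height); Merging all regions: the regions partially overlap (shared area 92.47 mm²), so overlapping operands fuse into one piece — 2 connected regions. Overall, the cross-section has 2 separate islands. Island count = 2.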